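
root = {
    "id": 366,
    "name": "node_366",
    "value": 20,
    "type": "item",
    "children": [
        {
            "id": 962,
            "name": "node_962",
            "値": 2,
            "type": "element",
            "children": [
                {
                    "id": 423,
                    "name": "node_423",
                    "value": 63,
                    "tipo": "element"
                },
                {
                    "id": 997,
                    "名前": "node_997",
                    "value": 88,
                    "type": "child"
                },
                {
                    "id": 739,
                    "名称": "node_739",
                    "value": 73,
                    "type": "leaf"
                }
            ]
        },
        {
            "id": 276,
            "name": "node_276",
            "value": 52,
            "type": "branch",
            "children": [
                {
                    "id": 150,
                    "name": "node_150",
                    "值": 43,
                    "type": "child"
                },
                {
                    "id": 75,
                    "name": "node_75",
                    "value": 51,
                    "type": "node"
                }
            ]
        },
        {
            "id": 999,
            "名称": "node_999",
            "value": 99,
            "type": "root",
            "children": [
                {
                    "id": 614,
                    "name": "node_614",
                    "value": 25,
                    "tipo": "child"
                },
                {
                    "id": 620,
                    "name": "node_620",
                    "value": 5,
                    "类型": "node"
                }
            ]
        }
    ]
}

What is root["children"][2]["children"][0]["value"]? 25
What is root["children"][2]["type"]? "root"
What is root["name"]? "node_366"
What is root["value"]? 20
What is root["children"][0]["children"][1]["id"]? 997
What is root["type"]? "item"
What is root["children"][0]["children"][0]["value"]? 63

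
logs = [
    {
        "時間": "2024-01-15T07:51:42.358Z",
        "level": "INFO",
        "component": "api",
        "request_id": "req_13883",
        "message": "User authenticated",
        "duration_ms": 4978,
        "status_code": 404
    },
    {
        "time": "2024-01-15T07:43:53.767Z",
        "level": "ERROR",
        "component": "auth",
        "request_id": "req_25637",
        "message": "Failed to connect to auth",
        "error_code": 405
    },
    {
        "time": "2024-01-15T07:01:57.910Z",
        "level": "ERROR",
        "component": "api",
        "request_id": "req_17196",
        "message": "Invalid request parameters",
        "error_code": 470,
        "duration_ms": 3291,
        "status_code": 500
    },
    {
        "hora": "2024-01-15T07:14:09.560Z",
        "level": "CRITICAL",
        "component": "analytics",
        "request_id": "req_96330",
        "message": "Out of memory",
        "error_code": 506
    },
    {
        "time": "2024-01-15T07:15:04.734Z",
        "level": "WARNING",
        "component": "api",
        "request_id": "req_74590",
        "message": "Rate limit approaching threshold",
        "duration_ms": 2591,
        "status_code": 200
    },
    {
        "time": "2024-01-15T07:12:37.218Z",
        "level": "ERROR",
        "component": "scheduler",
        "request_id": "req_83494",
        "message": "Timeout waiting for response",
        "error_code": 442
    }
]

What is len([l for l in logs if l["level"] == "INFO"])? 1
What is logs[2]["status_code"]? 500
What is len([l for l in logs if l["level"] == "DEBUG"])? 0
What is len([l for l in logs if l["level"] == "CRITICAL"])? 1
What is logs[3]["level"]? "CRITICAL"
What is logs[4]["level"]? "WARNING"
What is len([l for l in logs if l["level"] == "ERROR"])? 3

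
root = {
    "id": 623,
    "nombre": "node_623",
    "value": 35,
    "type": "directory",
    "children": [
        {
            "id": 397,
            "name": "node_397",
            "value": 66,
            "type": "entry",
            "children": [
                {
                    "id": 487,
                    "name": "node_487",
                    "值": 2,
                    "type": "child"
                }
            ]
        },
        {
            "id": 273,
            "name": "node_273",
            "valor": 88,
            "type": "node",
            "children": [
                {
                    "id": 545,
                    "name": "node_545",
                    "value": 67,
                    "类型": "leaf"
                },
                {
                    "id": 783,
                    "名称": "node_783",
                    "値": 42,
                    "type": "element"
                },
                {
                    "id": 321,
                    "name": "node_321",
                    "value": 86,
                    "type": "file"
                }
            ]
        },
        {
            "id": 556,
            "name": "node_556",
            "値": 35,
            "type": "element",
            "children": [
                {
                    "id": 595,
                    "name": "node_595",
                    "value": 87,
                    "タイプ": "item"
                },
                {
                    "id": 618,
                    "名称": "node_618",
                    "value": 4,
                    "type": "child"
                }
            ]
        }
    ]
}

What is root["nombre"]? "node_623"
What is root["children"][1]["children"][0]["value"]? 67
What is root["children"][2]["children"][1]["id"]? 618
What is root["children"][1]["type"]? "node"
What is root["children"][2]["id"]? 556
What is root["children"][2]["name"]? "node_556"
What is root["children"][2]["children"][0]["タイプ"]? "item"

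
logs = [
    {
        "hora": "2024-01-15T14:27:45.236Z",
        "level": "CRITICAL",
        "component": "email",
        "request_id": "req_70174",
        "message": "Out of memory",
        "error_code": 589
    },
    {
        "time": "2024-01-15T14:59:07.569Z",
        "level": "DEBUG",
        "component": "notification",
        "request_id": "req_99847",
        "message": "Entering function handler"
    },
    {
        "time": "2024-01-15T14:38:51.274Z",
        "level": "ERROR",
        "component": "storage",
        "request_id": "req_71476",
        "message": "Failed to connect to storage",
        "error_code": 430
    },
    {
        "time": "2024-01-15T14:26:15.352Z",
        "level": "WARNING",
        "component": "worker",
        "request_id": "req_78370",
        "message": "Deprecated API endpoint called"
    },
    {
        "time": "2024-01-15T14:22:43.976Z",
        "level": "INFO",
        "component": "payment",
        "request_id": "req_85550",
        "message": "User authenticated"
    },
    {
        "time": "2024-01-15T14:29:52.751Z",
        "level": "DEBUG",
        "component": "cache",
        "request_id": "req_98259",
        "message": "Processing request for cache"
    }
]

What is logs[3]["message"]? "Deprecated API endpoint called"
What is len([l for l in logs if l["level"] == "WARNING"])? 1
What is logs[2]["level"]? "ERROR"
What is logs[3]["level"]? "WARNING"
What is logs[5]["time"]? "2024-01-15T14:29:52.751Z"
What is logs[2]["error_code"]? 430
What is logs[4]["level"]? "INFO"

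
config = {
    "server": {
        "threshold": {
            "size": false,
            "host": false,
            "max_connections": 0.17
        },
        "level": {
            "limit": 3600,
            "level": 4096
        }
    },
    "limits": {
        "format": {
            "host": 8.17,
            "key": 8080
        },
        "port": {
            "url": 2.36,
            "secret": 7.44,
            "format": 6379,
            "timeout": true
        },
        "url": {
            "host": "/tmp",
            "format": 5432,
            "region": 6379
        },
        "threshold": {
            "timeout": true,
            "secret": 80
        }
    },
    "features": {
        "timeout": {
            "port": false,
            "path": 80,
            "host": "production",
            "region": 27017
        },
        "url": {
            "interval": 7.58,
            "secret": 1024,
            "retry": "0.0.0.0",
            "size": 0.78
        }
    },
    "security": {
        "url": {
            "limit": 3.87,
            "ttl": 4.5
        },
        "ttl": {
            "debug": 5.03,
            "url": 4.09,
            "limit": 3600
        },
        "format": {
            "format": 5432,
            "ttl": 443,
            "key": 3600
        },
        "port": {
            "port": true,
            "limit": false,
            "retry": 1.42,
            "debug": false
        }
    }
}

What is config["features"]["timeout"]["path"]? 80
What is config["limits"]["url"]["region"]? 6379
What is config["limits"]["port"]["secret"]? 7.44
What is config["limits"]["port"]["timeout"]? True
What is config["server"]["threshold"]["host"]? False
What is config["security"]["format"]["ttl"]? 443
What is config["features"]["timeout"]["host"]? "production"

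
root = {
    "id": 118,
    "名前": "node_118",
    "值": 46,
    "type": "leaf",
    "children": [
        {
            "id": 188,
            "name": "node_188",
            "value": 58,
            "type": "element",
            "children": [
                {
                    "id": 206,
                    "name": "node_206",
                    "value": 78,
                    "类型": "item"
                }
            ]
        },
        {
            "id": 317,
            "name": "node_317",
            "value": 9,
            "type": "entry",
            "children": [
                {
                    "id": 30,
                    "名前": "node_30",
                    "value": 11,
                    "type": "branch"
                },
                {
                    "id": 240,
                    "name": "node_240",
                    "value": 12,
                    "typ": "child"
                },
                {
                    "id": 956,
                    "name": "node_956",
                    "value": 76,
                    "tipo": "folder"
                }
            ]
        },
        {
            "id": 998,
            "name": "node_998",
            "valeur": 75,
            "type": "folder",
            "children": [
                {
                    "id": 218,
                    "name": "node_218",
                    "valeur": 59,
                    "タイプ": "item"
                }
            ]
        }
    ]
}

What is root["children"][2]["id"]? 998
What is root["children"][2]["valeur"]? 75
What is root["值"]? 46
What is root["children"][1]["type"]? "entry"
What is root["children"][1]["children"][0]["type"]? "branch"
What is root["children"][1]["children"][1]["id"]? 240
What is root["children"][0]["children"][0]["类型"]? "item"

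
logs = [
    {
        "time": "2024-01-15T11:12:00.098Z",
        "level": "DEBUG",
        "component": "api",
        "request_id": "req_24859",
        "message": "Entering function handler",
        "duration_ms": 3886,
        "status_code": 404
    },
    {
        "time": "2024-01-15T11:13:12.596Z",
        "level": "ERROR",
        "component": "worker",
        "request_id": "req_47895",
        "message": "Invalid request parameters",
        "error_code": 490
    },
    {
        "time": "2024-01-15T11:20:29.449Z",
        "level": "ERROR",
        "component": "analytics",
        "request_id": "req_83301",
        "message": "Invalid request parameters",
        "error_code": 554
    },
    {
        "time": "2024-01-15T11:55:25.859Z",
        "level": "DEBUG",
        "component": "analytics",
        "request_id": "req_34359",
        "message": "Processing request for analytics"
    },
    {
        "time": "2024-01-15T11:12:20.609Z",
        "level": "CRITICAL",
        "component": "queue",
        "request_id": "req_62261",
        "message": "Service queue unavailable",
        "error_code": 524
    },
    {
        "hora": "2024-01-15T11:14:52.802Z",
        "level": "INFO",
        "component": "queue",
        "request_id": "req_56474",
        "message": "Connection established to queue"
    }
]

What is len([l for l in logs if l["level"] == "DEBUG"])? 2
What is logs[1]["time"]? "2024-01-15T11:13:12.596Z"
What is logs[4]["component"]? "queue"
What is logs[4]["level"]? "CRITICAL"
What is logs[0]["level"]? "DEBUG"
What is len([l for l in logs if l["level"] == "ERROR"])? 2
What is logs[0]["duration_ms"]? 3886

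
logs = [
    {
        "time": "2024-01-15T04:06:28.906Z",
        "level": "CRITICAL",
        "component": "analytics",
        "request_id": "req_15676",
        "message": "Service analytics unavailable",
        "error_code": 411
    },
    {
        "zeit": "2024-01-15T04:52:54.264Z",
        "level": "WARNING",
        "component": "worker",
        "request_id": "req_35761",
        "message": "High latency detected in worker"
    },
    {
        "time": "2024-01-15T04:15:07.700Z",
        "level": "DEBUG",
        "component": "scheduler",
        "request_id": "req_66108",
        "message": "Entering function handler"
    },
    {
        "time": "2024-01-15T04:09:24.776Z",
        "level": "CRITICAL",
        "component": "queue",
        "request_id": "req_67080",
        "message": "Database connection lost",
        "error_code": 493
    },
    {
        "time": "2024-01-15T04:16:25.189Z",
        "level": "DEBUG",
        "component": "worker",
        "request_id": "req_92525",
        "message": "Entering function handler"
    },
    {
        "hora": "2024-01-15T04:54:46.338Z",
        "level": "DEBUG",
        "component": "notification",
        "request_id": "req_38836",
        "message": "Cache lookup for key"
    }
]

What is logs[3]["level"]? "CRITICAL"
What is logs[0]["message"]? "Service analytics unavailable"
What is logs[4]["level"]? "DEBUG"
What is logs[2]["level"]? "DEBUG"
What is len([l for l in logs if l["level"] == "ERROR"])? 0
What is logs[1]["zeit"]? "2024-01-15T04:52:54.264Z"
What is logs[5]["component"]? "notification"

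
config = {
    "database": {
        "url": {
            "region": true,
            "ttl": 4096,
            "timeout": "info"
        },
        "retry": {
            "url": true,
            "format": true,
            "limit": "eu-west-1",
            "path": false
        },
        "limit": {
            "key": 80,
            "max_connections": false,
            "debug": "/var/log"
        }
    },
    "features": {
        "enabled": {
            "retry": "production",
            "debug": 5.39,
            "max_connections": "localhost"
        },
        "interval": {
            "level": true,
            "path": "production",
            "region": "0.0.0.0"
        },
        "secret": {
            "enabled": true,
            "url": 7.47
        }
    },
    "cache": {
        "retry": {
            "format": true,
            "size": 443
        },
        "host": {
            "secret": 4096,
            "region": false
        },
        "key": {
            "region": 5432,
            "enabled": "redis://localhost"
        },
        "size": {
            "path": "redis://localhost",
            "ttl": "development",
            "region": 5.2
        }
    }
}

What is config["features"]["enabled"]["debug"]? 5.39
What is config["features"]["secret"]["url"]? 7.47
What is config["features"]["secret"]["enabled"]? True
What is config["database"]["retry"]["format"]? True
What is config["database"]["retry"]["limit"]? "eu-west-1"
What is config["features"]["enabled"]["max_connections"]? "localhost"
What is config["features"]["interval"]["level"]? True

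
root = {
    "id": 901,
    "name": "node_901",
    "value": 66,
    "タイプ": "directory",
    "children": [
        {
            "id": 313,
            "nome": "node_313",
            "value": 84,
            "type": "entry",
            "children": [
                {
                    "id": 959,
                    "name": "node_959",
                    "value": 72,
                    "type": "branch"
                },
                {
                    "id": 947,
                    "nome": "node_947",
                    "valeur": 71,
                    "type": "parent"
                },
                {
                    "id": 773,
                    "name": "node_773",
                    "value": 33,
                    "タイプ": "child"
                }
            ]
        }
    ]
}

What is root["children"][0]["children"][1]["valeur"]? 71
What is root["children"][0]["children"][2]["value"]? 33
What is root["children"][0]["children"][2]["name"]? "node_773"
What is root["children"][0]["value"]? 84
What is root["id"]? 901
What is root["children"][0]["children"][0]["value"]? 72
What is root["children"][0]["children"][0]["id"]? 959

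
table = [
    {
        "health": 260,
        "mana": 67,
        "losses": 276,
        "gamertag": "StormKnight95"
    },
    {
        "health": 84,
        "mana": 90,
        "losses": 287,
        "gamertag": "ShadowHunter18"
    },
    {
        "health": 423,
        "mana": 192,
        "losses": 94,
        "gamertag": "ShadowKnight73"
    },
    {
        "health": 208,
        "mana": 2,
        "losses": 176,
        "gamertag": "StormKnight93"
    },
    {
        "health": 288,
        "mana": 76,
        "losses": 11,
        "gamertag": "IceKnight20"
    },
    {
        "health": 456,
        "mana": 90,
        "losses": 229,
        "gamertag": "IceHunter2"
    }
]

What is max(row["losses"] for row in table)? 287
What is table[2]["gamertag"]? "ShadowKnight73"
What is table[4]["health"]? 288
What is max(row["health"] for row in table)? 456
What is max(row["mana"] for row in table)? 192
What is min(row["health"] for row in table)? 84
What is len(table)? 6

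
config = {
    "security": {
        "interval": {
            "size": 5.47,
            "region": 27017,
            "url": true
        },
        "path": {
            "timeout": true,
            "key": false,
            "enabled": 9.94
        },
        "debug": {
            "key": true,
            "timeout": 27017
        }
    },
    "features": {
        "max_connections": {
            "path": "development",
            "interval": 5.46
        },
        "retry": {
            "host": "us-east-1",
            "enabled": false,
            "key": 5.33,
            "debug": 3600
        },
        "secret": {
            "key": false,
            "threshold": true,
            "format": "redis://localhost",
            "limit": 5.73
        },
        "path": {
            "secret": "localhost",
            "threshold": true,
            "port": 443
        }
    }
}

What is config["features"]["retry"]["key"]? 5.33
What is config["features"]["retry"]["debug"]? 3600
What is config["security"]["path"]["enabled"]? 9.94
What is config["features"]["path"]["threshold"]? True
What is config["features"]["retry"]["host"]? "us-east-1"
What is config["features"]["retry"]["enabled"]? False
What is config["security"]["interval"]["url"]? True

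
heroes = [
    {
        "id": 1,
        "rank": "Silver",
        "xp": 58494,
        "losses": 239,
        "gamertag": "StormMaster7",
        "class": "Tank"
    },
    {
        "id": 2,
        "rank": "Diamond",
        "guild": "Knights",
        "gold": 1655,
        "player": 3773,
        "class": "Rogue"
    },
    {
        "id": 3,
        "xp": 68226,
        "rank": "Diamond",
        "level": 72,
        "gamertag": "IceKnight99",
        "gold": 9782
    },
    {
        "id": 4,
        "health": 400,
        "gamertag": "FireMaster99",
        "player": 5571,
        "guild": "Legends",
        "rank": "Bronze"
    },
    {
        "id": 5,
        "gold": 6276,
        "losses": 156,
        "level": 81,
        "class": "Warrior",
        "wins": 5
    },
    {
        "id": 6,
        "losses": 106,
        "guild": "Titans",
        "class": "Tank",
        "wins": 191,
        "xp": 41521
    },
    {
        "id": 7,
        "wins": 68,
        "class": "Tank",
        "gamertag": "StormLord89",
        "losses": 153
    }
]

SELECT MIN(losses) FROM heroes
106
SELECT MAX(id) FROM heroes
7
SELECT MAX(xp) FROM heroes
68226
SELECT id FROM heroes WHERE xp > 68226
[]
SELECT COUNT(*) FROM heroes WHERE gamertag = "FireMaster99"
1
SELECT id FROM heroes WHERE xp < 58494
[6]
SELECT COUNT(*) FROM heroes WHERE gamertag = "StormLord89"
1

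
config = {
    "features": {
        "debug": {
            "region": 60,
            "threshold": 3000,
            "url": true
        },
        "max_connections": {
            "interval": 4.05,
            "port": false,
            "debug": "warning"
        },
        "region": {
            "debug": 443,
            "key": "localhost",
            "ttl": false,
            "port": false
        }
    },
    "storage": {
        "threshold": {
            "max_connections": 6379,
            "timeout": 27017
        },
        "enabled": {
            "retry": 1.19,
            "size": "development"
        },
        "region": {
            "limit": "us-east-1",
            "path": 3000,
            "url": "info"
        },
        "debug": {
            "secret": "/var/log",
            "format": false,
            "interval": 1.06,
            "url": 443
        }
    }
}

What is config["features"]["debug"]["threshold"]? 3000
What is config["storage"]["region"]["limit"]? "us-east-1"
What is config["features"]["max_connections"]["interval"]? 4.05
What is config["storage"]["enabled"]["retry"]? 1.19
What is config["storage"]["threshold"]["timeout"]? 27017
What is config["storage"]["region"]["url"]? "info"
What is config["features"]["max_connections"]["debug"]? "warning"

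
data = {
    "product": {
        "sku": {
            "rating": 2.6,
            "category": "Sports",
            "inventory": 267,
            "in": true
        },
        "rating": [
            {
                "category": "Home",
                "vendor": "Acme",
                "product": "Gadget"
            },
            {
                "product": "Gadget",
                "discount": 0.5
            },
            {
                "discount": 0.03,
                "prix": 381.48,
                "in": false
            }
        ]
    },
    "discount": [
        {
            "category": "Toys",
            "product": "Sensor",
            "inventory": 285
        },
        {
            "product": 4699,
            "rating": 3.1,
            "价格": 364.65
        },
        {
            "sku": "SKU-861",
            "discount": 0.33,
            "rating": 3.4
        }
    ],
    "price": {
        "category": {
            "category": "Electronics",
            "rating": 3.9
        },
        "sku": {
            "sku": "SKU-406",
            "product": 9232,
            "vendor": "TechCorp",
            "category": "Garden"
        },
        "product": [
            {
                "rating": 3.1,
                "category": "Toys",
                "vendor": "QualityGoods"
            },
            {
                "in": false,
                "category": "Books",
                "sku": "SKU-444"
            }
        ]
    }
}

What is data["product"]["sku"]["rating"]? 2.6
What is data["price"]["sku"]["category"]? "Garden"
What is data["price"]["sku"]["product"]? 9232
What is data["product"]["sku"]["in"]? True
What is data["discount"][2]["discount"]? 0.33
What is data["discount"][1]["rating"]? 3.1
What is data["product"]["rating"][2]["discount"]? 0.03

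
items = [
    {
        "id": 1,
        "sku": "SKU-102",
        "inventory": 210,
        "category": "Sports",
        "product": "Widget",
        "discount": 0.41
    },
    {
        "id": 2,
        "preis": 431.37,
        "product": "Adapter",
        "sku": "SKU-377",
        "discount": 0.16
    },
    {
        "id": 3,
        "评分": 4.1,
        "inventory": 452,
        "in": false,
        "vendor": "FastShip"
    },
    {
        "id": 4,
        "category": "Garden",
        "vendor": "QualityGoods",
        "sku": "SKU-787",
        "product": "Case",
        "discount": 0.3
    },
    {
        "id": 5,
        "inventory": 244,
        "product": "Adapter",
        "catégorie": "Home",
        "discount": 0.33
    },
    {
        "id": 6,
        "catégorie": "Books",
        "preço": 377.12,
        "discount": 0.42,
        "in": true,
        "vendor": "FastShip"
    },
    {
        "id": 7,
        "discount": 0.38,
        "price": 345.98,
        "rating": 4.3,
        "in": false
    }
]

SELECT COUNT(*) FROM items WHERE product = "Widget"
1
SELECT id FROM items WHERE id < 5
[1, 2, 3, 4]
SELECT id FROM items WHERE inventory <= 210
[1]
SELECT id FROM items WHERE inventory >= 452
[3]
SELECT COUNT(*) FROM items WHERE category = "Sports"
1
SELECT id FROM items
[1, 2, 3, 4, 5, 6, 7]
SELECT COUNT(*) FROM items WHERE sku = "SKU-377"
1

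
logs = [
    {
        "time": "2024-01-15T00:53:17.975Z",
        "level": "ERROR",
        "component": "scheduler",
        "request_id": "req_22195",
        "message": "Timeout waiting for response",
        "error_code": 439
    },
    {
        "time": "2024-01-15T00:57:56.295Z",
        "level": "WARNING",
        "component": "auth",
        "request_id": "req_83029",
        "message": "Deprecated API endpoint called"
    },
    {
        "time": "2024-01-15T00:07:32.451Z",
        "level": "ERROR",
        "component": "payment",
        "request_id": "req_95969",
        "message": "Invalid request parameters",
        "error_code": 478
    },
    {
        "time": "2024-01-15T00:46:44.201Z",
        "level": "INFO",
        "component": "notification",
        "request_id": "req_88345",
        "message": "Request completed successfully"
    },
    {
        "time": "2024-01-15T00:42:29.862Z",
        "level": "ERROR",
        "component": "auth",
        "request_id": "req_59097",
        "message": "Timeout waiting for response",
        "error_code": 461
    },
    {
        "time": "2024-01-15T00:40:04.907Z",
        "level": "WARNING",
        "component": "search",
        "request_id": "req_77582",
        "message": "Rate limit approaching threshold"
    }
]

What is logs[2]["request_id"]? "req_95969"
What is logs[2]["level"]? "ERROR"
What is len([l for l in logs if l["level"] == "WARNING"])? 2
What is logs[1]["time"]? "2024-01-15T00:57:56.295Z"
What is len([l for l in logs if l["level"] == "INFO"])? 1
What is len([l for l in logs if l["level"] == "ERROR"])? 3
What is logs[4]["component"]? "auth"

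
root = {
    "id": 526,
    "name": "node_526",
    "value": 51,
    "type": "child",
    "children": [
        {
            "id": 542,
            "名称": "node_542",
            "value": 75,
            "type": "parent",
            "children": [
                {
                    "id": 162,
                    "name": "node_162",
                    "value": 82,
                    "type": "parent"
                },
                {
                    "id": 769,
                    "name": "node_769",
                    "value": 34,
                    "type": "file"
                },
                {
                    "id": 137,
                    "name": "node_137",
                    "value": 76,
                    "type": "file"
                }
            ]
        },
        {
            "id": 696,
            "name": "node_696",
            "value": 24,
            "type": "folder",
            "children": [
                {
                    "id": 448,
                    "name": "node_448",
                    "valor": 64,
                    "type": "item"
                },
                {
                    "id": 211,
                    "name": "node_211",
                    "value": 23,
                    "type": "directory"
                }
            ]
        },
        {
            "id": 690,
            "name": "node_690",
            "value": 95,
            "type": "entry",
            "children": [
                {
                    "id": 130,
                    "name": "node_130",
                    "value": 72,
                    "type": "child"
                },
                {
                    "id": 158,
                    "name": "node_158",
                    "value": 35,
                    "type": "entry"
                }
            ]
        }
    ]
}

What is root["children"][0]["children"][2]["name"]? "node_137"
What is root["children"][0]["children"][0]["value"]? 82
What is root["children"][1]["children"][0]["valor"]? 64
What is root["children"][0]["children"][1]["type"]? "file"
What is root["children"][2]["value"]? 95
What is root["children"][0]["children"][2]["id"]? 137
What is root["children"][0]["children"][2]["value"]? 76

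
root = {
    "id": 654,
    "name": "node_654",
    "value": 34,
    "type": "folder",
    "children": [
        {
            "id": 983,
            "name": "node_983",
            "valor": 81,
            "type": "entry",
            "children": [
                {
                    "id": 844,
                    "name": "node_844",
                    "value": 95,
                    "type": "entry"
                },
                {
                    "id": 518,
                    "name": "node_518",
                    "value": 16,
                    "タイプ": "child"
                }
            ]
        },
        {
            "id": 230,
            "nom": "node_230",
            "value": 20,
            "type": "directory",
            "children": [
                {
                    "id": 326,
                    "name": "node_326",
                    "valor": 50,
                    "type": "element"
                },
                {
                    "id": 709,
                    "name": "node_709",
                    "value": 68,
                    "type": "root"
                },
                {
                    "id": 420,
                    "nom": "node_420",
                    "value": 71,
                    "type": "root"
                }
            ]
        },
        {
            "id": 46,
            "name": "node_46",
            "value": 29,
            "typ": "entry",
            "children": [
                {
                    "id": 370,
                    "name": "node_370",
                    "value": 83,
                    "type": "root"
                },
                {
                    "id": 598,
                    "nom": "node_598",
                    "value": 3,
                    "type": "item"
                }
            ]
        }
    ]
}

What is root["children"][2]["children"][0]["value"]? 83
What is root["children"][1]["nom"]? "node_230"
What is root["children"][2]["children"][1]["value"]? 3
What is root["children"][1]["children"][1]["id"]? 709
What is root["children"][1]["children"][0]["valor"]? 50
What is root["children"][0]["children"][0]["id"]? 844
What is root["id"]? 654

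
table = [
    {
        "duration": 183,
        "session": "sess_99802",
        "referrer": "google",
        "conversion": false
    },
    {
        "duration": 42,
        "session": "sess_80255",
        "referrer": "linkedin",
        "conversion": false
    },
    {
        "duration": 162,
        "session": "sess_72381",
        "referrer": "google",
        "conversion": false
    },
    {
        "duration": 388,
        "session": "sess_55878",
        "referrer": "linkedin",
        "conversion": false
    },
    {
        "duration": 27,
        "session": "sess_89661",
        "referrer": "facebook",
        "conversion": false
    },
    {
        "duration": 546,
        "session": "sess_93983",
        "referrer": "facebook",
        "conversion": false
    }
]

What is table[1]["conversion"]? False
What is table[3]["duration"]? 388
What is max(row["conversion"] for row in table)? False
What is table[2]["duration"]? 162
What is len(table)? 6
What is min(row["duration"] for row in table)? 27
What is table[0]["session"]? "sess_99802"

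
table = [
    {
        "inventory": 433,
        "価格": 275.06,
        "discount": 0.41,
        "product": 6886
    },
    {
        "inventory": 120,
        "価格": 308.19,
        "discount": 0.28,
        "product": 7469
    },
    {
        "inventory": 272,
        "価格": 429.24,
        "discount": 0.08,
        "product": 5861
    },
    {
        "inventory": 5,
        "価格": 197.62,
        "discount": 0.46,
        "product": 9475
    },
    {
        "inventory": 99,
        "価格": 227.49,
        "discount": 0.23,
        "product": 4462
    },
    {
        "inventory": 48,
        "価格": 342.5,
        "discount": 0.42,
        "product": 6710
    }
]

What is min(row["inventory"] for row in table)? 5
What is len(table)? 6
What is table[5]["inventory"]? 48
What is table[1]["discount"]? 0.28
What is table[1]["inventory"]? 120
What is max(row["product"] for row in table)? 9475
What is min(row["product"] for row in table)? 4462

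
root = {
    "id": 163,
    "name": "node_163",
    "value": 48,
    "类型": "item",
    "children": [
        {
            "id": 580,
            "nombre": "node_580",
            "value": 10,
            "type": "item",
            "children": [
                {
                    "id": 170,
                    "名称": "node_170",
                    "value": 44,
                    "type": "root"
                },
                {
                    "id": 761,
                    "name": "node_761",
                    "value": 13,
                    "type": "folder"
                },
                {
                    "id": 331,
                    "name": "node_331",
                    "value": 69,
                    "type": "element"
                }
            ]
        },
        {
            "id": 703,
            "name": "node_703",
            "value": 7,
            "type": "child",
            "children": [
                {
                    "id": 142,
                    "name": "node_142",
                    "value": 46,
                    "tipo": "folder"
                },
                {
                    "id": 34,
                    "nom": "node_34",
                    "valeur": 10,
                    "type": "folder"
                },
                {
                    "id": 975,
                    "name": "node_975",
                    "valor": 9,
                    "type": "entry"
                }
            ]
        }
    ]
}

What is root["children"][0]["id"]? 580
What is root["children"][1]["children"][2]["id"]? 975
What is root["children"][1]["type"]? "child"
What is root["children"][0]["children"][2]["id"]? 331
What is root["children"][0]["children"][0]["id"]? 170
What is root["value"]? 48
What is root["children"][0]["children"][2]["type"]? "element"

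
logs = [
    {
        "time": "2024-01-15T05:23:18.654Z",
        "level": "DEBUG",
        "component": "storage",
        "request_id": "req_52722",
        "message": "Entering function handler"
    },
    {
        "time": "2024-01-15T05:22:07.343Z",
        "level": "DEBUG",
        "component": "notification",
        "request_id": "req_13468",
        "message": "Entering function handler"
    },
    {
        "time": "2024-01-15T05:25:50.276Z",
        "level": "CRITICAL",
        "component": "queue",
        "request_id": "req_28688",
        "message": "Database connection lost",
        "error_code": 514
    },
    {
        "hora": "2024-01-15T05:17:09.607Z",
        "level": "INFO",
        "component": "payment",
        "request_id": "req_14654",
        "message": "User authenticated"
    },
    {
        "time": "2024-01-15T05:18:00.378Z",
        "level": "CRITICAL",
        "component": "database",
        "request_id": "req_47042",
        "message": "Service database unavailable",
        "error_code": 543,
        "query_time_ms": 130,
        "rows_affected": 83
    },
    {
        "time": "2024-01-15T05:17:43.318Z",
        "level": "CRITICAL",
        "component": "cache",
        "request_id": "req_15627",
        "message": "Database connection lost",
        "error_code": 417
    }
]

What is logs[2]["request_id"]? "req_28688"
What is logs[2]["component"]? "queue"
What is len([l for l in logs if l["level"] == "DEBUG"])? 2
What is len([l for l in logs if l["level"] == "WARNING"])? 0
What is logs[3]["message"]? "User authenticated"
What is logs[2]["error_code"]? 514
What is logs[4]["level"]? "CRITICAL"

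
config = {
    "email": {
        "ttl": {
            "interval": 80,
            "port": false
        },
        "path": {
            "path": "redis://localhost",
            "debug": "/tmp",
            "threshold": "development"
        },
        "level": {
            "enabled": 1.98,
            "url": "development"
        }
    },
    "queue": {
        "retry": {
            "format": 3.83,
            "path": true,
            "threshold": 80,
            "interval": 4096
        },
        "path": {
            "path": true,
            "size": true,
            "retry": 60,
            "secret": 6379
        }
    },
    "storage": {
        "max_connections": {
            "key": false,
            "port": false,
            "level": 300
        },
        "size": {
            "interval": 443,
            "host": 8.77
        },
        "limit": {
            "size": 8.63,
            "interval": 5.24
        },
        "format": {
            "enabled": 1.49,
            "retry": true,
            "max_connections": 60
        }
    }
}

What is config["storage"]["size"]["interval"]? 443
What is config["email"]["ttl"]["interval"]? 80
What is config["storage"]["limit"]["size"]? 8.63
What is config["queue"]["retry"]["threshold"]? 80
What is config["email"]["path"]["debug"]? "/tmp"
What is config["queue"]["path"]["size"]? True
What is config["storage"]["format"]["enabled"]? 1.49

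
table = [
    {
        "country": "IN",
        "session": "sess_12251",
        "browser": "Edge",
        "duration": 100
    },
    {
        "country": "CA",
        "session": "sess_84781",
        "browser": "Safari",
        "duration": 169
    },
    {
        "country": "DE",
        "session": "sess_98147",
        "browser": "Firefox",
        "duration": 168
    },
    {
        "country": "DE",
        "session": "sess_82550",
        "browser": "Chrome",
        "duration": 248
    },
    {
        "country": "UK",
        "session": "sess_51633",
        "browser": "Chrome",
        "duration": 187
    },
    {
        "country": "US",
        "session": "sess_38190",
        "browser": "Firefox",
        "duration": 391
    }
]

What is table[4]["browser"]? "Chrome"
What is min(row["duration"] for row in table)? 100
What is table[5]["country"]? "US"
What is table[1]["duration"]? 169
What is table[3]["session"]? "sess_82550"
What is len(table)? 6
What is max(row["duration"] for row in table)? 391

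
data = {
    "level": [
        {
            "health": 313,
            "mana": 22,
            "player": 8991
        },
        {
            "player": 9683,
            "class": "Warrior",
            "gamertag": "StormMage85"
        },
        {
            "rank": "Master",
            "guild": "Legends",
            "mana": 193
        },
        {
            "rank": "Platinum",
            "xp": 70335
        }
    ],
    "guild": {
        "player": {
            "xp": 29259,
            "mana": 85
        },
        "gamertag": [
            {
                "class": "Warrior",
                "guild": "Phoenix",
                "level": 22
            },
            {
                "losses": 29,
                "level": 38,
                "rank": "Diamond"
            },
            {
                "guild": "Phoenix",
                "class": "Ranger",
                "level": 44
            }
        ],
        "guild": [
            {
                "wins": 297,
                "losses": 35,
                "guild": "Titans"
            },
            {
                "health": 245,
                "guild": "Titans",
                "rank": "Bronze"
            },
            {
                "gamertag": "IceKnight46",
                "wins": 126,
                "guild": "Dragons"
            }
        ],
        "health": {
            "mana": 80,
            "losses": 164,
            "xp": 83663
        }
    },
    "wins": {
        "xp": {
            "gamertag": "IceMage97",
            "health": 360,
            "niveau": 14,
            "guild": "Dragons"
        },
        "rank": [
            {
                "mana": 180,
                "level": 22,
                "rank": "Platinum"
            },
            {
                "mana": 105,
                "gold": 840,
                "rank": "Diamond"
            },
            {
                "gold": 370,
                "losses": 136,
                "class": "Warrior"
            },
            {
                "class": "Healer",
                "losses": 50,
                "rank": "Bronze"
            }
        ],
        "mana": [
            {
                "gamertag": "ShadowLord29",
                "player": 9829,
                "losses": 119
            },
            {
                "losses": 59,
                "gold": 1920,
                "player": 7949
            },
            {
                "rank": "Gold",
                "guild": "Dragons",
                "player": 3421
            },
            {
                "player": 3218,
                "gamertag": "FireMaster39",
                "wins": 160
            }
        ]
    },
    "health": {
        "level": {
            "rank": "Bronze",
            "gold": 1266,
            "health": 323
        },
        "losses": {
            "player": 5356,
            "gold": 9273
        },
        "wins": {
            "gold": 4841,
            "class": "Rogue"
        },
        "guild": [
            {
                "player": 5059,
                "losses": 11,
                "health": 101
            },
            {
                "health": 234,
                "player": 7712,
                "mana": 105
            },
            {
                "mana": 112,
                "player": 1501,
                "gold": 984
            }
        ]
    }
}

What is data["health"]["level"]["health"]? 323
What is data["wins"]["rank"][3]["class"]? "Healer"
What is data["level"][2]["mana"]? 193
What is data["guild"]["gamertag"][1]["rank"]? "Diamond"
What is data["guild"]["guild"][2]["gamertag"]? "IceKnight46"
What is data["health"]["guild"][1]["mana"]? 105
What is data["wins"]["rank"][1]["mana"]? 105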